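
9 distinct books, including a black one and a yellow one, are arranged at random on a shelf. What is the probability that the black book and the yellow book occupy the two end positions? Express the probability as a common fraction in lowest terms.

1/36

There are 9! = 362880 arrangements.
Place the black book and the yellow book at the ends in 2 ways, arrange the remaining 7 in 7! = 5040 ways: 2·5040 = 10080.
Probability = 10080/362880 = 1/36.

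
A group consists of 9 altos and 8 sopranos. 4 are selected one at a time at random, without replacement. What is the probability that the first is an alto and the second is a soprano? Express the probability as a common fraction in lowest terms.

Multiply the conditional probabilities at each draw: 9/17 · 8/16 = 72/272 = 9/34.

9/34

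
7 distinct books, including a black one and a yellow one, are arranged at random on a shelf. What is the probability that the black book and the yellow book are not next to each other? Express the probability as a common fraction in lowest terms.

There are 7! = 5040 arrangements.
Arrangements with the black book and the yellow book adjacent: 2·6! = 1440.
So not adjacent: 5040 − 1440 = 3600, probability 3600/5040 = 5/7.

5/7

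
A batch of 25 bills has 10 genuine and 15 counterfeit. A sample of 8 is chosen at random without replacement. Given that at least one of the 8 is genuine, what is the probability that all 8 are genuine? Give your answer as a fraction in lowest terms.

1/23892

Work in counts. Selections with at least one genuine: C(25,8) − C(15,8) = 1081575 − 6435 = 1075140.
Of those, selections where all 8 are genuine: C(10,8) = 45.
Conditional probability = 45/1075140 = 1/23892.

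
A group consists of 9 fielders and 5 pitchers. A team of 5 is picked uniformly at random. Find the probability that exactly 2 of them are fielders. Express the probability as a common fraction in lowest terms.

There are C(14,5) = 2002 ways to choose 5 from 14.
Selections with exactly 2 fielders: choose 2 of the 9 fielders and 3 of the 5 pitchers, C(9,2)·C(5,3) = 36·10 = 360.
Probability = 360/2002 = 180/1001.

180/1001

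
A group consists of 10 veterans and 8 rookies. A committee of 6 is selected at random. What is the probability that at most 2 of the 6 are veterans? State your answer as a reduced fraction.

89/442

Total selections: C(18,6) = 18564.
Favorable selections (at most 2 veterans): C(10,0)·C(8,6) + C(10,1)·C(8,5) + C(10,2)·C(8,4) = 28 + 560 + 3150 = 3738.
Probability = 3738/18564 = 89/442.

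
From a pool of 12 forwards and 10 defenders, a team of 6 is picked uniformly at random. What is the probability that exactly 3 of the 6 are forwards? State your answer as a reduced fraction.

800/2261

The sample space is all 6-subsets of the 22: C(22,6) = 74613.
Selections with exactly 3 forwards: choose 3 of the 12 forwards and 3 of the 10 defenders, C(12,3)·C(10,3) = 220·120 = 26400.
Probability = 26400/74613 = 800/2261.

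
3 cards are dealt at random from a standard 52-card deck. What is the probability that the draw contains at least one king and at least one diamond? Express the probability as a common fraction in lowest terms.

There are C(52,3) = 22100 possible draws.
By inclusion-exclusion on the complements, draws missing all kings or all diamonds: C(48,3) + C(39,3) − C(36,3) = 17296 + 9139 − 7140 = 19295.
So draws with at least one of each: 22100 − 19295 = 2805, probability 2805/22100 = 33/260.

33/260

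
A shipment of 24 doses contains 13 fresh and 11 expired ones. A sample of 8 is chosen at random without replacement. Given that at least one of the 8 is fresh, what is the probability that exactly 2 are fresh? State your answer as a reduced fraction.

42/857

Work in counts. Selections with at least one fresh: C(24,8) − C(11,8) = 735471 − 165 = 735306.
Of those, selections where exactly 2 are fresh: C(13,2)·C(11,6) = 78·462 = 36036.
Conditional probability = 36036/735306 = 42/857.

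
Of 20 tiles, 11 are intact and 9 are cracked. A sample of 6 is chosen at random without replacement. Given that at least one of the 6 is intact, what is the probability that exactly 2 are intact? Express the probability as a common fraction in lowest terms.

Work in counts. Selections with at least one intact: C(20,6) − C(9,6) = 38760 − 84 = 38676.
Of those, selections where exactly 2 are intact: C(11,2)·C(9,4) = 55·126 = 6930.
Conditional probability = 6930/38676 = 105/586.

105/586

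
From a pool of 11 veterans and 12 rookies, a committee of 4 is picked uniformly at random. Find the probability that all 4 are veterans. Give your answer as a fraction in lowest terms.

6/161

There are C(23,4) = 8855 possible selections.
Selections with all veterans: C(11,4) = 330.
Probability = 330/8855 = 6/161.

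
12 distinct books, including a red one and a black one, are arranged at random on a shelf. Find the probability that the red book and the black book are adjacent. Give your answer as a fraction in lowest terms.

There are 12! = 479001600 arrangements.
Treat the red book and the black book as a block: 11! arrangements of the blocks × 2 orders within the block = 2·39916800 = 79833600.
Probability = 79833600/479001600 = 1/6.

1/6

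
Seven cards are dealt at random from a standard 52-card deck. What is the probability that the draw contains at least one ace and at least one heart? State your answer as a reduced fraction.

53122231/133784560

There are C(52,7) = 133784560 possible draws.
By inclusion-exclusion on the complements, draws missing all aces or all hearts: C(48,7) + C(39,7) − C(36,7) = 73629072 + 15380937 − 8347680 = 80662329.
So draws with at least one of each: 133784560 − 80662329 = 53122231, probability 53122231/133784560.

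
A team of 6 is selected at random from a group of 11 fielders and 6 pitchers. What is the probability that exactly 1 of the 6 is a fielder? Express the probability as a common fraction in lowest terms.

33/6188

There are C(17,6) = 12376 ways to choose 6 from 17.
Selections with exactly 1 fielder: choose 1 of the 11 fielders and 5 of the 6 pitchers, C(11,1)·C(6,5) = 11·6 = 66.
Probability = 66/12376 = 33/6188.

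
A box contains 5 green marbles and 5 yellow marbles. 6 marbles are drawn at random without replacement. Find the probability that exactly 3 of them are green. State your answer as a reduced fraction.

10/21

The sample space is all 6-subsets of the 10: C(10,6) = 210.
Selections with exactly 3 green: choose 3 of the 5 green and 3 of the 5 yellow, C(5,3)·C(5,3) = 10·10 = 100.
Probability = 100/210 = 10/21.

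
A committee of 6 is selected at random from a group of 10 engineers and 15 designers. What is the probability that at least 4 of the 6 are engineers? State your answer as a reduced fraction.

Total selections: C(25,6) = 177100.
Favorable selections (at least 4 engineers): C(10,4)·C(15,2) + C(10,5)·C(15,1) + C(10,6)·C(15,0) = 22050 + 3780 + 210 = 26040.
Probability = 26040/177100 = 186/1265.

186/1265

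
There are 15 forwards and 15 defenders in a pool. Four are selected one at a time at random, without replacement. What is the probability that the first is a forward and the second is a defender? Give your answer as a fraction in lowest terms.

Multiply the conditional probabilities at each draw: 15/30 · 15/29 = 225/870 = 15/58.

15/58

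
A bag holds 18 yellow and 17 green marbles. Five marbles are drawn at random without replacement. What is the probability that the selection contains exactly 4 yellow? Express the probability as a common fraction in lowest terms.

There are C(35,5) = 324632 ways to choose 5 from 35.
Selections with exactly 4 yellow: choose 4 of the 18 yellow and 1 of the 17 green, C(18,4)·C(17,1) = 3060·17 = 52020.
Probability = 52020/324632 = 765/4774.

765/4774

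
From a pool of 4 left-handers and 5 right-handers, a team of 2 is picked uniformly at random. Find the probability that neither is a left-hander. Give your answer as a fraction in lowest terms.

There are C(9,2) = 36 possible selections.
Selections with no left-handers (all right-handers): C(5,2) = 10.
Probability = 10/36 = 5/18.

5/18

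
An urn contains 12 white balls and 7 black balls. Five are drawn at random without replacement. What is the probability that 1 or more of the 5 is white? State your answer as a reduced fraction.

There are C(19,5) = 11628 ways to choose the 5.
The complement is all 5 are black: C(7,5) = 21.
Probability = 1 − 21/11628 = 11607/11628 = 3869/3876.

3869/3876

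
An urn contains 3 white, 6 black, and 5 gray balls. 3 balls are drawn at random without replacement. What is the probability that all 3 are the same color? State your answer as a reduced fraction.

31/364

There are C(14,3) = 364 ways to draw 3 balls.
All same color: C(3,3) + C(6,3) + C(5,3) = 1 + 20 + 10 = 31.
Probability = 31/364.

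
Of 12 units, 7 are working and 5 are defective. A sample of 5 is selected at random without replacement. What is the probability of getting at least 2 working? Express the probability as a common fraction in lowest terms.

21/22

Total selections: C(12,5) = 792.
Count the complement (fewer than 2 working): C(7,0)·C(5,5) + C(7,1)·C(5,4) = 1 + 35 = 36.
Probability = 1 − 36/792 = 756/792 = 21/22.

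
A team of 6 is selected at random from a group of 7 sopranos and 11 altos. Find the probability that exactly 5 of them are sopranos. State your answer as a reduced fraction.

11/884

Total number of selections: C(18,6) = 18564.
Selections with exactly 5 sopranos: choose 5 of the 7 sopranos and 1 of the 11 altos, C(7,5)·C(11,1) = 21·11 = 231.
Probability = 231/18564 = 11/884.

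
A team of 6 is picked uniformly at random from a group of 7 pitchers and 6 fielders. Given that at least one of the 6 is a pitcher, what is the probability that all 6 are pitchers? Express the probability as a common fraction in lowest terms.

Work in counts. Selections with at least one pitcher: C(13,6) − C(6,6) = 1716 − 1 = 1715.
Of those, selections where all 6 are pitchers: C(7,6) = 7.
Conditional probability = 7/1715 = 1/245.

1/245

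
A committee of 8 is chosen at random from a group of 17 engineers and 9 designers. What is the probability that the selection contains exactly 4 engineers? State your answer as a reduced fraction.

59976/312455

The sample space is all 8-subsets of the 26: C(26,8) = 1562275.
Selections with exactly 4 engineers: choose 4 of the 17 engineers and 4 of the 9 designers, C(17,4)·C(9,4) = 2380·126 = 299880.
Probability = 299880/1562275 = 59976/312455.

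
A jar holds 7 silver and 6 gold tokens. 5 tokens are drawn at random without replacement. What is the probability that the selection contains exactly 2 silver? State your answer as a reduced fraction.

140/429

The sample space is all 5-subsets of the 13: C(13,5) = 1287.
Selections with exactly 2 silver: choose 2 of the 7 silver and 3 of the 6 gold, C(7,2)·C(6,3) = 21·20 = 420.
Probability = 420/1287 = 140/429.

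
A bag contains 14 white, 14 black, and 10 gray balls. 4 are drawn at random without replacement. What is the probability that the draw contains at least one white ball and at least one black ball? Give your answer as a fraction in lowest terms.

There are C(38,4) = 73815 possible draws.
By inclusion-exclusion on the complements, draws missing all white or all black: C(24,4) + C(24,4) − C(10,4) = 10626 + 10626 − 210 = 21042.
So draws with at least one of each: 73815 − 21042 = 52773, probability 52773/73815 = 2513/3515.

2513/3515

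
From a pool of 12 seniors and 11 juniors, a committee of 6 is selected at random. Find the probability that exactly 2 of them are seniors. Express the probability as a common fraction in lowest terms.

660/3059

There are C(23,6) = 100947 ways to choose 6 from 23.
Selections with exactly 2 seniors: choose 2 of the 12 seniors and 4 of the 11 juniors, C(12,2)·C(11,4) = 66·330 = 21780.
Probability = 21780/100947 = 660/3059.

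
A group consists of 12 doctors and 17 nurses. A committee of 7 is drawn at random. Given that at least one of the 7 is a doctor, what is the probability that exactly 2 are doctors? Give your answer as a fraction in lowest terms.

Work in counts. Selections with at least one doctor: C(29,7) − C(17,7) = 1560780 − 19448 = 1541332.
Of those, selections where exactly 2 are doctors: C(12,2)·C(17,5) = 66·6188 = 408408.
Conditional probability = 408408/1541332 = 7854/29641.

7854/29641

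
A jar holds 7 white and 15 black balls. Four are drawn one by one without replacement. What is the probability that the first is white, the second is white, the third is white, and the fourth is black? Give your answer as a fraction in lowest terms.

Multiply the conditional probabilities at each draw: 7/22 · 6/21 · 5/20 · 15/19 = 3150/175560 = 15/836.

15/836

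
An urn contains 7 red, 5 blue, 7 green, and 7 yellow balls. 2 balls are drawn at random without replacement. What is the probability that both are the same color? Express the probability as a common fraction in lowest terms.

There are C(26,2) = 325 ways to draw 2 balls.
All same color: C(7,2) + C(5,2) + C(7,2) + C(7,2) = 21 + 10 + 21 + 21 = 73.
Probability = 73/325.

73/325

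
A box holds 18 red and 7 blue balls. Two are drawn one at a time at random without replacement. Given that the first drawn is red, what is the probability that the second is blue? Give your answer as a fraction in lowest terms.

7/24

After removing one red, 24 remain: 17 red and 7 blue.
So the probability the next is blue is 7/24.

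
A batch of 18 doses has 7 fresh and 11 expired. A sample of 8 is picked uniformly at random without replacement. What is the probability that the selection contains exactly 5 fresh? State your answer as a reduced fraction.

35/442

The sample space is all 8-subsets of the 18: C(18,8) = 43758.
Selections with exactly 5 fresh: choose 5 of the 7 fresh and 3 of the 11 expired, C(7,5)·C(11,3) = 21·165 = 3465.
Probability = 3465/43758 = 35/442.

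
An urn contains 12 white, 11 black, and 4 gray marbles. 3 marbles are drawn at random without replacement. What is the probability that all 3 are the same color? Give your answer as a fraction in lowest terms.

389/2925

There are C(27,3) = 2925 ways to draw 3 marbles.
All same color: C(12,3) + C(11,3) + C(4,3) = 220 + 165 + 4 = 389.
Probability = 389/2925.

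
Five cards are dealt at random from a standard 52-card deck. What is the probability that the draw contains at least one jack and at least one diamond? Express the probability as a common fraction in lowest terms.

There are C(52,5) = 2598960 possible draws.
By inclusion-exclusion on the complements, draws missing all jacks or all diamonds: C(48,5) + C(39,5) − C(36,5) = 1712304 + 575757 − 376992 = 1911069.
So draws with at least one of each: 2598960 − 1911069 = 687891, probability 687891/2598960 = 229297/866320.

229297/866320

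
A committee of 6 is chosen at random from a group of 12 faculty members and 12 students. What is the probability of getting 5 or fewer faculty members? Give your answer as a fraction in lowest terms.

Total selections: C(24,6) = 134596.
The complement is exactly 6 faculty members: C(12,6)·C(12,0) = 924.
Probability = 1 − 924/134596 = 133672/134596 = 434/437.

434/437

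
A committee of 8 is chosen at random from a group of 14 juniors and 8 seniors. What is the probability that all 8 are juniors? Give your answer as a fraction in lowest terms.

91/9690

There are C(22,8) = 319770 possible selections.
Selections with all juniors: C(14,8) = 3003.
Probability = 3003/319770 = 91/9690.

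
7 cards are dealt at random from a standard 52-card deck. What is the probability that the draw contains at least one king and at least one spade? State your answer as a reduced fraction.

There are C(52,7) = 133784560 possible draws.
By inclusion-exclusion on the complements, draws missing all kings or all spades: C(48,7) + C(39,7) − C(36,7) = 73629072 + 15380937 − 8347680 = 80662329.
So draws with at least one of each: 133784560 − 80662329 = 53122231, probability 53122231/133784560.

53122231/133784560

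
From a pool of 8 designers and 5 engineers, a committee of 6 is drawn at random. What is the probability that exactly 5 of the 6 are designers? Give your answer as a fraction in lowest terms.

The sample space is all 6-subsets of the 13: C(13,6) = 1716.
Selections with exactly 5 designers: choose 5 of the 8 designers and 1 of the 5 engineers, C(8,5)·C(5,1) = 56·5 = 280.
Probability = 280/1716 = 70/429.

70/429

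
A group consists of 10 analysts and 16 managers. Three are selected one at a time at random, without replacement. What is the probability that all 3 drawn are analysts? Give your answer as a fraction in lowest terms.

3/65

Multiply the conditional probabilities at each draw: 10/26 · 9/25 · 8/24 = 720/15600 = 3/65.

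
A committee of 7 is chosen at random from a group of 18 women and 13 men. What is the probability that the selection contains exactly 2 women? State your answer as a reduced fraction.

1683/22475

There are C(31,7) = 2629575 ways to choose 7 from 31.
Selections with exactly 2 women: choose 2 of the 18 women and 5 of the 13 men, C(18,2)·C(13,5) = 153·1287 = 196911.
Probability = 196911/2629575 = 1683/22475.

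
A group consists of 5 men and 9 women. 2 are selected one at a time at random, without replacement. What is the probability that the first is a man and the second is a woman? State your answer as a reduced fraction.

Multiply the conditional probabilities at each draw: 5/14 · 9/13 = 45/182.

45/182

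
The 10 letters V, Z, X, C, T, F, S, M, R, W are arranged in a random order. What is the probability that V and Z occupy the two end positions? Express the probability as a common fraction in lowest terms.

1/45

There are 10! = 3628800 arrangements.
Place V and Z at the ends in 2 ways, arrange the remaining 8 in 8! = 40320 ways: 2·40320 = 80640.
Probability = 80640/3628800 = 1/45.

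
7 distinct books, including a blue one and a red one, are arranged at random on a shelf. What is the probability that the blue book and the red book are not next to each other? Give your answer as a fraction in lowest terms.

5/7

There are 7! = 5040 arrangements.
Arrangements with the blue book and the red book adjacent: 2·6! = 1440.
So not adjacent: 5040 − 1440 = 3600, probability 3600/5040 = 5/7.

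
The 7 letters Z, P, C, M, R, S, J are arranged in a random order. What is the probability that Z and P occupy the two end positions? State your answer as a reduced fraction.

There are 7! = 5040 arrangements.
Place Z and P at the ends in 2 ways, arrange the remaining 5 in 5! = 120 ways: 2·120 = 240.
Probability = 240/5040 = 1/21.

1/21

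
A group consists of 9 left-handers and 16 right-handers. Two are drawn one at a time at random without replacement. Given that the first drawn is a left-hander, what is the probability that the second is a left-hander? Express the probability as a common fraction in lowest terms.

After removing one left-hander, 24 remain: 8 left-handers and 16 right-handers.
So the probability the next is a left-hander is 8/24 = 1/3.

1/3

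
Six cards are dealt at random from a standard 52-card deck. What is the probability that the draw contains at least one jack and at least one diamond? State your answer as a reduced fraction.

There are C(52,6) = 20358520 possible draws.
By inclusion-exclusion on the complements, draws missing all jacks or all diamonds: C(48,6) + C(39,6) − C(36,6) = 12271512 + 3262623 − 1947792 = 13586343.
So draws with at least one of each: 20358520 − 13586343 = 6772177, probability 6772177/20358520.

6772177/20358520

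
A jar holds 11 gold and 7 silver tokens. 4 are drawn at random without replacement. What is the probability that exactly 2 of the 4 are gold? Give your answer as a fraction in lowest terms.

There are C(18,4) = 3060 ways to choose 4 from 18.
Selections with exactly 2 gold: choose 2 of the 11 gold and 2 of the 7 silver, C(11,2)·C(7,2) = 55·21 = 1155.
Probability = 1155/3060 = 77/204.

77/204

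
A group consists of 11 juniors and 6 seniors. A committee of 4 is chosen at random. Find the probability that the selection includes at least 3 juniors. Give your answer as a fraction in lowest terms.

Total selections: C(17,4) = 2380.
Favorable selections (at least 3 juniors): C(11,3)·C(6,1) + C(11,4)·C(6,0) = 990 + 330 = 1320.
Probability = 1320/2380 = 66/119.

66/119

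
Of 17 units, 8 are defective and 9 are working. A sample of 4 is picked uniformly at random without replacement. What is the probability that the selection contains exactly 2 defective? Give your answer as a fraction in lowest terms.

36/85

There are C(17,4) = 2380 ways to choose 4 from 17.
Selections with exactly 2 defective: choose 2 of the 8 defective and 2 of the 9 working, C(8,2)·C(9,2) = 28·36 = 1008.
Probability = 1008/2380 = 36/85.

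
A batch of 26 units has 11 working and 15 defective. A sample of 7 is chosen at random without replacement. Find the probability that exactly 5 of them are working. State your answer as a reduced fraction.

Total number of selections: C(26,7) = 657800.
Selections with exactly 5 working: choose 5 of the 11 working and 2 of the 15 defective, C(11,5)·C(15,2) = 462·105 = 48510.
Probability = 48510/657800 = 441/5980.

441/5980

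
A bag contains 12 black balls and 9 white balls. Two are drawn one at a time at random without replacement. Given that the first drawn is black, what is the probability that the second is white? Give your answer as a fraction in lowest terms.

9/20

After removing one black, 20 remain: 11 black and 9 white.
So the probability the next is white is 9/20.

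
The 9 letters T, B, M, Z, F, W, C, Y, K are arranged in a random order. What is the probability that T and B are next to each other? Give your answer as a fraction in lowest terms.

There are 9! = 362880 arrangements.
Treat T and B as a block: 8! arrangements of the blocks × 2 orders within the block = 2·40320 = 80640.
Probability = 80640/362880 = 2/9.

2/9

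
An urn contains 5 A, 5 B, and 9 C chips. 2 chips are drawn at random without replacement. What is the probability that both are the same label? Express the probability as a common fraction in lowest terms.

56/171

There are C(19,2) = 171 ways to draw 2 chips.
All same label: C(5,2) + C(5,2) + C(9,2) = 10 + 10 + 36 = 56.
Probability = 56/171.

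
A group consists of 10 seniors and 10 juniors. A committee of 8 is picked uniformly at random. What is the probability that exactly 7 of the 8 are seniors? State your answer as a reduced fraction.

40/4199

There are C(20,8) = 125970 ways to choose 8 from 20.
Selections with exactly 7 seniors: choose 7 of the 10 seniors and 1 of the 10 juniors, C(10,7)·C(10,1) = 120·10 = 1200.
Probability = 1200/125970 = 40/4199.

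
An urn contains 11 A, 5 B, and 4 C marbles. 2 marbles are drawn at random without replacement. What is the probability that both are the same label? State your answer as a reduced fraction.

71/190

There are C(20,2) = 190 ways to draw 2 marbles.
All same label: C(11,2) + C(5,2) + C(4,2) = 55 + 10 + 6 = 71.
Probability = 71/190.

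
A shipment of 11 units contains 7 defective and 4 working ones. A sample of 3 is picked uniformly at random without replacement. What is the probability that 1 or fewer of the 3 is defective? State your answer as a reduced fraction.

There are C(11,3) = 165 ways to choose the 3.
Favorable selections (1 or fewer defective): C(7,0)·C(4,3) + C(7,1)·C(4,2) = 4 + 42 = 46.
Probability = 46/165.

46/165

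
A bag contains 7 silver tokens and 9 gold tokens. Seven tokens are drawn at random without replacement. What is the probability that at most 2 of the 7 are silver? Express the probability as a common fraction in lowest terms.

327/1144

Total selections: C(16,7) = 11440.
Favorable selections (at most 2 silver): C(7,0)·C(9,7) + C(7,1)·C(9,6) + C(7,2)·C(9,5) = 36 + 588 + 2646 = 3270.
Probability = 3270/11440 = 327/1144.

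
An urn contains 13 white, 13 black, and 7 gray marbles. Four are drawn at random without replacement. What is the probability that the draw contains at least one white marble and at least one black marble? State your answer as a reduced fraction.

There are C(33,4) = 40920 possible draws.
By inclusion-exclusion on the complements, draws missing all white or all black: C(20,4) + C(20,4) − C(7,4) = 4845 + 4845 − 35 = 9655.
So draws with at least one of each: 40920 − 9655 = 31265, probability 31265/40920 = 6253/8184.

6253/8184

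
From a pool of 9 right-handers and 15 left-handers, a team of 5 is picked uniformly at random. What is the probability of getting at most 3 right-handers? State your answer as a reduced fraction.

There are C(24,5) = 42504 ways to choose the 5.
Favorable selections (at most 3 right-handers): C(9,0)·C(15,5) + C(9,1)·C(15,4) + C(9,2)·C(15,3) + C(9,3)·C(15,2) = 3003 + 12285 + 16380 + 8820 = 40488.
Probability = 40488/42504 = 241/253.

241/253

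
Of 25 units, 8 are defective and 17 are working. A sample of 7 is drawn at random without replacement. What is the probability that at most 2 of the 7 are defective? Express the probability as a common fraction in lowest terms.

There are C(25,7) = 480700 ways to choose the 7.
Favorable selections (at most 2 defective): C(8,0)·C(17,7) + C(8,1)·C(17,6) + C(8,2)·C(17,5) = 19448 + 99008 + 173264 = 291720.
Probability = 291720/480700 = 1326/2185.

1326/2185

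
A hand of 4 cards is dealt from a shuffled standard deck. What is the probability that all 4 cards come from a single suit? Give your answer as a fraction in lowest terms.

44/4165

There are C(52,4) = 270725 possible 4-card hands.
Hands of one suit: 4 suits × C(13,4) = 4·715 = 2860.
Probability = 2860/270725 = 44/4165.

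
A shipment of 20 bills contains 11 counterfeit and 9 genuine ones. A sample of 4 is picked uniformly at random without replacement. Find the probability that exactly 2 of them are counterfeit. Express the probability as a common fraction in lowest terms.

132/323

The sample space is all 4-subsets of the 20: C(20,4) = 4845.
Selections with exactly 2 counterfeit: choose 2 of the 11 counterfeit and 2 of the 9 genuine, C(11,2)·C(9,2) = 55·36 = 1980.
Probability = 1980/4845 = 132/323.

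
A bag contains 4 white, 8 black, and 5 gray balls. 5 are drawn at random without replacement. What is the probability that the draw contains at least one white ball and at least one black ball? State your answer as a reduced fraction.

1194/1547

There are C(17,5) = 6188 possible draws.
By inclusion-exclusion on the complements, draws missing all white or all black: C(13,5) + C(9,5) − C(5,5) = 1287 + 126 − 1 = 1412.
So draws with at least one of each: 6188 − 1412 = 4776, probability 4776/6188 = 1194/1547.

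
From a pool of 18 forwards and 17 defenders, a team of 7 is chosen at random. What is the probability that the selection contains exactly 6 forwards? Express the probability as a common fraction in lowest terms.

4641/98890

Total number of selections: C(35,7) = 6724520.
Selections with exactly 6 forwards: choose 6 of the 18 forwards and 1 of the 17 defenders, C(18,6)·C(17,1) = 18564·17 = 315588.
Probability = 315588/6724520 = 4641/98890.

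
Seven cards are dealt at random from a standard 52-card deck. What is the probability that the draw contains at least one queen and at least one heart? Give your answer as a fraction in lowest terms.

There are C(52,7) = 133784560 possible draws.
By inclusion-exclusion on the complements, draws missing all queens or all hearts: C(48,7) + C(39,7) − C(36,7) = 73629072 + 15380937 − 8347680 = 80662329.
So draws with at least one of each: 133784560 − 80662329 = 53122231, probability 53122231/133784560.

53122231/133784560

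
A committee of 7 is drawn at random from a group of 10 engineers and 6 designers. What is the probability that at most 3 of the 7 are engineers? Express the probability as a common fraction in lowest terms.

There are C(16,7) = 11440 ways to choose the 7.
Favorable selections (at most 3 engineers): C(10,1)·C(6,6) + C(10,2)·C(6,5) + C(10,3)·C(6,4) = 10 + 270 + 1800 = 2080.
Probability = 2080/11440 = 2/11.

2/11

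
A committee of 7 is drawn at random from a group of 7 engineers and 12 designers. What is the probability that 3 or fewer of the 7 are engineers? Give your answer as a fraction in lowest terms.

13739/16796

Total selections: C(19,7) = 50388.
Favorable selections (3 or fewer engineers): C(7,0)·C(12,7) + C(7,1)·C(12,6) + C(7,2)·C(12,5) + C(7,3)·C(12,4) = 792 + 6468 + 16632 + 17325 = 41217.
Probability = 41217/50388 = 13739/16796.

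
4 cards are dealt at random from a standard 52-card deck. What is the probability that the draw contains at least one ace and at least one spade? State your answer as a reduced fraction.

There are C(52,4) = 270725 possible draws.
By inclusion-exclusion on the complements, draws missing all aces or all spades: C(48,4) + C(39,4) − C(36,4) = 194580 + 82251 − 58905 = 217926.
So draws with at least one of each: 270725 − 217926 = 52799, probability 52799/270725.

52799/270725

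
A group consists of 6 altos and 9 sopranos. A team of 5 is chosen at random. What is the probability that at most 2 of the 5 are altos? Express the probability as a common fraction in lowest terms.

There are C(15,5) = 3003 ways to choose the 5.
Favorable selections (at most 2 altos): C(6,0)·C(9,5) + C(6,1)·C(9,4) + C(6,2)·C(9,3) = 126 + 756 + 1260 = 2142.
Probability = 2142/3003 = 102/143.

102/143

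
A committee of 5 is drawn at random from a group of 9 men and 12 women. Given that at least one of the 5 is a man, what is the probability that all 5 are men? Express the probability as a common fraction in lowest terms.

Work in counts. Selections with at least one man: C(21,5) − C(12,5) = 20349 − 792 = 19557.
Of those, selections where all 5 are men: C(9,5) = 126.
Conditional probability = 126/19557 = 14/2173.

14/2173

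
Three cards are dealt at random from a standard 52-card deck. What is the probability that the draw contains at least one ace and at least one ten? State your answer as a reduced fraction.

There are C(52,3) = 22100 possible draws.
By inclusion-exclusion on the complements, draws missing all aces or all tens: C(48,3) + C(48,3) − C(44,3) = 17296 + 17296 − 13244 = 21348.
So draws with at least one of each: 22100 − 21348 = 752, probability 752/22100 = 188/5525.

188/5525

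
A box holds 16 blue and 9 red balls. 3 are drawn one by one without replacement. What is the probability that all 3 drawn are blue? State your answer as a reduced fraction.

Multiply the conditional probabilities at each draw: 16/25 · 15/24 · 14/23 = 3360/13800 = 28/115.

28/115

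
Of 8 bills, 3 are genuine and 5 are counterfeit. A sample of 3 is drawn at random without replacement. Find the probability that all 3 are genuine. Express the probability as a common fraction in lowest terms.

There are C(8,3) = 56 possible selections.
Selections with all genuine: C(3,3) = 1.
Probability = 1/56.

1/56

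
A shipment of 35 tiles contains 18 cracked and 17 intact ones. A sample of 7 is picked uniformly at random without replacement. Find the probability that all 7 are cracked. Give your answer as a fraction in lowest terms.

There are C(35,7) = 6724520 possible selections.
Selections with all cracked: C(18,7) = 31824.
Probability = 31824/6724520 = 234/49445.

234/49445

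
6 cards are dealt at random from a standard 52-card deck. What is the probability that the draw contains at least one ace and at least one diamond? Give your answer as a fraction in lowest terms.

There are C(52,6) = 20358520 possible draws.
By inclusion-exclusion on the complements, draws missing all aces or all diamonds: C(48,6) + C(39,6) − C(36,6) = 12271512 + 3262623 − 1947792 = 13586343.
So draws with at least one of each: 20358520 − 13586343 = 6772177, probability 6772177/20358520.

6772177/20358520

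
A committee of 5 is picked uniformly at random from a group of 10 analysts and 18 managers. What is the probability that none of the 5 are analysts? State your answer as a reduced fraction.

There are C(28,5) = 98280 possible selections.
Selections with no analysts (all managers): C(18,5) = 8568.
Probability = 8568/98280 = 17/195.

17/195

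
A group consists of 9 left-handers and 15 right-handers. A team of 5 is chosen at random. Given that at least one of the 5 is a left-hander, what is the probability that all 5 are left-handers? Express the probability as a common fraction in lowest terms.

Work in counts. Selections with at least one left-hander: C(24,5) − C(15,5) = 42504 − 3003 = 39501.
Of those, selections where all 5 are left-handers: C(9,5) = 126.
Conditional probability = 126/39501 = 2/627.

2/627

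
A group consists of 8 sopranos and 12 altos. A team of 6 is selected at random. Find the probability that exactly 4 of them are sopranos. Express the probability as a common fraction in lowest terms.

77/646

Total number of selections: C(20,6) = 38760.
Selections with exactly 4 sopranos: choose 4 of the 8 sopranos and 2 of the 12 altos, C(8,4)·C(12,2) = 70·66 = 4620.
Probability = 4620/38760 = 77/646.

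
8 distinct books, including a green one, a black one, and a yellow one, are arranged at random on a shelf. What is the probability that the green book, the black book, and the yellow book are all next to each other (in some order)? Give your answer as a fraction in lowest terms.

3/28

There are 8! = 40320 arrangements.
Treat the three as one block: 6! placements × 3! orders within the block = 720·6 = 4320.
Probability = 4320/40320 = 3/28.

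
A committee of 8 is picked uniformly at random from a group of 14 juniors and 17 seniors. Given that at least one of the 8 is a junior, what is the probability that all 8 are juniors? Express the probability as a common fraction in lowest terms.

231/604955

Work in counts. Selections with at least one junior: C(31,8) − C(17,8) = 7888725 − 24310 = 7864415.
Of those, selections where all 8 are juniors: C(14,8) = 3003.
Conditional probability = 3003/7864415 = 231/604955.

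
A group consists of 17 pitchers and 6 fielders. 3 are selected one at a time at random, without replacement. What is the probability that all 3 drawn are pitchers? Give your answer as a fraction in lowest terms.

Multiply the conditional probabilities at each draw: 17/23 · 16/22 · 15/21 = 4080/10626 = 680/1771.

680/1771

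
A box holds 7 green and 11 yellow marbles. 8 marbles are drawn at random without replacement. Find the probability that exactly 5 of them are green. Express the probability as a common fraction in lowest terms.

35/442

The sample space is all 8-subsets of the 18: C(18,8) = 43758.
Selections with exactly 5 green: choose 5 of the 7 green and 3 of the 11 yellow, C(7,5)·C(11,3) = 21·165 = 3465.
Probability = 3465/43758 = 35/442.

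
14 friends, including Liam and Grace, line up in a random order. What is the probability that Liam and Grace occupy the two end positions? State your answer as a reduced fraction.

1/91

There are 14! = 87178291200 arrangements.
Place Liam and Grace at the ends in 2 ways, arrange the remaining 12 in 12! = 479001600 ways: 2·479001600 = 958003200.
Probability = 958003200/87178291200 = 1/91.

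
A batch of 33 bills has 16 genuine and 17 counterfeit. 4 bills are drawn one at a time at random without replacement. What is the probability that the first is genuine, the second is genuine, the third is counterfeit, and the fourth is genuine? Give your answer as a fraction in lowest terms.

119/2046

Multiply the conditional probabilities at each draw: 16/33 · 15/32 · 17/31 · 14/30 = 57120/982080 = 119/2046.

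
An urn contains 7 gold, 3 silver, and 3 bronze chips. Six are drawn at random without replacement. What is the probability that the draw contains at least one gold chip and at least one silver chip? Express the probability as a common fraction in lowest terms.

1505/1716

There are C(13,6) = 1716 possible draws.
By inclusion-exclusion on the complements, draws missing all gold or all silver: C(6,6) + C(10,6) − C(3,6) = 1 + 210 − 0 = 211.
So draws with at least one of each: 1716 − 211 = 1505, probability 1505/1716.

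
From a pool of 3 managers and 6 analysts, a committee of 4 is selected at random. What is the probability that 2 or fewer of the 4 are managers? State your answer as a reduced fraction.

Total selections: C(9,4) = 126.
The complement is exactly 3 managers: C(3,3)·C(6,1) = 6.
Probability = 1 − 6/126 = 120/126 = 20/21.

20/21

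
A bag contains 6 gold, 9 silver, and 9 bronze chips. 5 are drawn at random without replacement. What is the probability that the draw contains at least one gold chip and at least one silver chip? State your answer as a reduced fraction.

There are C(24,5) = 42504 possible draws.
By inclusion-exclusion on the complements, draws missing all gold or all silver: C(18,5) + C(15,5) − C(9,5) = 8568 + 3003 − 126 = 11445.
So draws with at least one of each: 42504 − 11445 = 31059, probability 31059/42504 = 1479/2024.

1479/2024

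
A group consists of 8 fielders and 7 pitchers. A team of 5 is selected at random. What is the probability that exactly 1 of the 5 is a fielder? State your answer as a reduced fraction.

There are C(15,5) = 3003 ways to choose 5 from 15.
Selections with exactly 1 fielder: choose 1 of the 8 fielders and 4 of the 7 pitchers, C(8,1)·C(7,4) = 8·35 = 280.
Probability = 280/3003 = 40/429.

40/429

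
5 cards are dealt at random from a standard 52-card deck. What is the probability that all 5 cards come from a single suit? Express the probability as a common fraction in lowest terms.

33/16660

There are C(52,5) = 2598960 possible 5-card hands.
Hands of one suit: 4 suits × C(13,5) = 4·1287 = 5148.
Probability = 5148/2598960 = 33/16660.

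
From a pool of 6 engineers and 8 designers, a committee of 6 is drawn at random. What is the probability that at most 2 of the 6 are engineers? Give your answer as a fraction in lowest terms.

There are C(14,6) = 3003 ways to choose the 6.
Favorable selections (at most 2 engineers): C(6,0)·C(8,6) + C(6,1)·C(8,5) + C(6,2)·C(8,4) = 28 + 336 + 1050 = 1414.
Probability = 1414/3003 = 202/429.

202/429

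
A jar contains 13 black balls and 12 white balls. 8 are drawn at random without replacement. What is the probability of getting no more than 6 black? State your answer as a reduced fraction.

10704/10925

Total selections: C(25,8) = 1081575.
Count the complement (more than 6 black): C(13,7)·C(12,1) + C(13,8)·C(12,0) = 20592 + 1287 = 21879.
Probability = 1 − 21879/1081575 = 1059696/1081575 = 10704/10925.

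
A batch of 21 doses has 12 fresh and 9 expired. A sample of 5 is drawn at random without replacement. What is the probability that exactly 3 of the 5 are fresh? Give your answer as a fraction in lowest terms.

880/2261

There are C(21,5) = 20349 ways to choose 5 from 21.
Selections with exactly 3 fresh: choose 3 of the 12 fresh and 2 of the 9 expired, C(12,3)·C(9,2) = 220·36 = 7920.
Probability = 7920/20349 = 880/2261.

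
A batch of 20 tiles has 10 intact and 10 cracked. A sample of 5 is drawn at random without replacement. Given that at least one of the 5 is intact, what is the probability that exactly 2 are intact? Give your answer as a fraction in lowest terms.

Work in counts. Selections with at least one intact: C(20,5) − C(10,5) = 15504 − 252 = 15252.
Of those, selections where exactly 2 are intact: C(10,2)·C(10,3) = 45·120 = 5400.
Conditional probability = 5400/15252 = 450/1271.

450/1271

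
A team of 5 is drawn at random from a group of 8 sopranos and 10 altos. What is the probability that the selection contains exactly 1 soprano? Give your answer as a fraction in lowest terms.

There are C(18,5) = 8568 ways to choose 5 from 18.
Selections with exactly 1 soprano: choose 1 of the 8 sopranos and 4 of the 10 altos, C(8,1)·C(10,4) = 8·210 = 1680.
Probability = 1680/8568 = 10/51.

10/51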